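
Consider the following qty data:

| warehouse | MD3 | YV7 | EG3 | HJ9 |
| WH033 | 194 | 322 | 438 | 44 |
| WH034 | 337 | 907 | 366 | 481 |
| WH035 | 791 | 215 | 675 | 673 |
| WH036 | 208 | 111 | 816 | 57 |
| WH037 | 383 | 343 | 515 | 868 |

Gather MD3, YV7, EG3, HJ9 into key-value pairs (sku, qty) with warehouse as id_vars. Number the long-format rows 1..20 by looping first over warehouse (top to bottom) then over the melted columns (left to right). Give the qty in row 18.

20 rows total (5 × 4). Row 18: index ⌊(18-1)/4⌋ = 4 into warehouse → WH037; (18-1) mod 4 = 1 into the melted columns → YV7.
So row 18 is (WH037, YV7, 343); qty = 343.

343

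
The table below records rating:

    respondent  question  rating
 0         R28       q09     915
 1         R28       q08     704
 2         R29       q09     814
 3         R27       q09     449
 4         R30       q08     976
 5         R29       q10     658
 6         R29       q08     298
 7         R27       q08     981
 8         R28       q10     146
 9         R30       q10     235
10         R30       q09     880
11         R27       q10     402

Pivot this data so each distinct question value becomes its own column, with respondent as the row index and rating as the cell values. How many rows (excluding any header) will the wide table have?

4

4 distinct respondent values → 4 rows.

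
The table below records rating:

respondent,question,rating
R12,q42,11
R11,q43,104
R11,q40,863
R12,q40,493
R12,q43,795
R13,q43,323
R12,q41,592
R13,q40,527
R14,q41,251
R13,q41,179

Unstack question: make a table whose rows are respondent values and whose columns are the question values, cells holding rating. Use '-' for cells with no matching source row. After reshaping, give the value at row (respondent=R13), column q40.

The long row with respondent=R13, question=q40 has rating=527.

527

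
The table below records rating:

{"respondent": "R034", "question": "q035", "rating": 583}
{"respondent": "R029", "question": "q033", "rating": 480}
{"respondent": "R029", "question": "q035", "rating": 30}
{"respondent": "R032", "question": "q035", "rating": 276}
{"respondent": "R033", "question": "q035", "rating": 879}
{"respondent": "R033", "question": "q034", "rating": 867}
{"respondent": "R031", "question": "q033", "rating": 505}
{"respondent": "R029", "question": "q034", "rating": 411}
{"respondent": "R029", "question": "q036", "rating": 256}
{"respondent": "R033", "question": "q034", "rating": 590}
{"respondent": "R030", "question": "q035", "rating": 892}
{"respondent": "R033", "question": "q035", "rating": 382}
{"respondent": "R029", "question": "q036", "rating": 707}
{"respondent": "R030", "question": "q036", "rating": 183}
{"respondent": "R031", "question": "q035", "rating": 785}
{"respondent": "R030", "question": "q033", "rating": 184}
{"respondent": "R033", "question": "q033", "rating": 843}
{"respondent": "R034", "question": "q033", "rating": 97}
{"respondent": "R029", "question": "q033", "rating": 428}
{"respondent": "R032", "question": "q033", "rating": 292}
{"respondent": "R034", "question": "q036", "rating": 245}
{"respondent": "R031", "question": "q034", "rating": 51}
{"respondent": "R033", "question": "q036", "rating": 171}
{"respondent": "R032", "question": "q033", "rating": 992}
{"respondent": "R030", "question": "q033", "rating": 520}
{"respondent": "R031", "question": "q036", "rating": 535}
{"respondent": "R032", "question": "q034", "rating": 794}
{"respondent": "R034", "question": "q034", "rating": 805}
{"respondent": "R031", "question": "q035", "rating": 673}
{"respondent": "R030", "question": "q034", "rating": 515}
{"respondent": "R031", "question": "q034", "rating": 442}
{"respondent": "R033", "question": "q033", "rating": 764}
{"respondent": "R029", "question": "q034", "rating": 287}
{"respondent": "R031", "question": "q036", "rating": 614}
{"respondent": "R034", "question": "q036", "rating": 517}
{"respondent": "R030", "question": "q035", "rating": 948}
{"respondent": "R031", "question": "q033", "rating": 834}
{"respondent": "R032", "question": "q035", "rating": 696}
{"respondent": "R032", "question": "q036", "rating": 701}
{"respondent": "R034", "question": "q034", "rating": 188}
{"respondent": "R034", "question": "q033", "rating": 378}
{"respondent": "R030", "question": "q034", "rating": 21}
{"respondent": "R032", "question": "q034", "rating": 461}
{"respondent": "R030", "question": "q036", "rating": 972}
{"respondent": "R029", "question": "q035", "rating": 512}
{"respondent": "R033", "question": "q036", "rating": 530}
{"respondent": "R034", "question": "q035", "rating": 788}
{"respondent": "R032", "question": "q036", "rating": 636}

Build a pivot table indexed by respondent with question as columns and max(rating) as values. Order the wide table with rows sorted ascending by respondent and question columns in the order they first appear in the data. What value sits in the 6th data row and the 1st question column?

788

With rows sorted ascending by respondent, row 6 is respondent=R034. question columns in first-appearance order: q035, q033, q034, q036; column 1 is q035.
Long rows with respondent=R034, question=q035: max(583, 788) = 788.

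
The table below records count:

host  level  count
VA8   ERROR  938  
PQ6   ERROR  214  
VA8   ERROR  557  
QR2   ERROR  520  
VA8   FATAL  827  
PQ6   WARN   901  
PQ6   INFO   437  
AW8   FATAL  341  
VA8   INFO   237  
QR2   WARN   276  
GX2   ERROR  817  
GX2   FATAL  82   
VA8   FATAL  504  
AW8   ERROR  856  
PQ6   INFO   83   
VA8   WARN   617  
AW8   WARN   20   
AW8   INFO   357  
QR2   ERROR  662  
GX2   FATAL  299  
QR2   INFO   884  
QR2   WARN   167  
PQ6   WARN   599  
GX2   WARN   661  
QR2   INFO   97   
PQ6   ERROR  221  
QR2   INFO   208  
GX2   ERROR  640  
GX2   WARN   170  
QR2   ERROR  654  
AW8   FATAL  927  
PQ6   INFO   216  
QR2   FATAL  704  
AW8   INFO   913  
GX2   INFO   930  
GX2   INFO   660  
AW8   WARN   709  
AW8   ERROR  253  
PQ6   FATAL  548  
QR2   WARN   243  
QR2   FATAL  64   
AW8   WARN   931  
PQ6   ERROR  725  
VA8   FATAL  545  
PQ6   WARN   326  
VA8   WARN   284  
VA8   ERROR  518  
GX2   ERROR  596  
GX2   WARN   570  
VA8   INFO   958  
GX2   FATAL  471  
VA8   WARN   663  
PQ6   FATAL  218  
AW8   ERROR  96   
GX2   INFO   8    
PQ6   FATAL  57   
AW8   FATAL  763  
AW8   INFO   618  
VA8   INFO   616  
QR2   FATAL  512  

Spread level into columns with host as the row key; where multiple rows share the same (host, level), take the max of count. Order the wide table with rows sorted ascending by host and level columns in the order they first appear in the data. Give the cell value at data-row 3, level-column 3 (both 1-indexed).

With rows sorted ascending by host, row 3 is host=PQ6. level columns in first-appearance order: ERROR, FATAL, WARN, INFO; column 3 is WARN.
Long rows with host=PQ6, level=WARN: max(901, 599, 326) = 901.

901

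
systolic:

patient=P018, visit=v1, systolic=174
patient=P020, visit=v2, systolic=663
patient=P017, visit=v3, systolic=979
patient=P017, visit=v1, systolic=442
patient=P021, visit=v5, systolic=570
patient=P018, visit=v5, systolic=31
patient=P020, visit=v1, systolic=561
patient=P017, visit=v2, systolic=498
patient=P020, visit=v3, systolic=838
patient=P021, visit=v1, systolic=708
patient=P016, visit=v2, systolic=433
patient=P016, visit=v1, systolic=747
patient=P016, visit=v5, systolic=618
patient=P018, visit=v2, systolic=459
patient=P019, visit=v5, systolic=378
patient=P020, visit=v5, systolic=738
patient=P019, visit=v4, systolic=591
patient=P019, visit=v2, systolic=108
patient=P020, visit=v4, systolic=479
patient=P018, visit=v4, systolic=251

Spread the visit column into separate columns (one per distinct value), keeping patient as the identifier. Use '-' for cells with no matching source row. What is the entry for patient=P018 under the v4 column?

251

The long row with patient=P018, visit=v4 has systolic=251.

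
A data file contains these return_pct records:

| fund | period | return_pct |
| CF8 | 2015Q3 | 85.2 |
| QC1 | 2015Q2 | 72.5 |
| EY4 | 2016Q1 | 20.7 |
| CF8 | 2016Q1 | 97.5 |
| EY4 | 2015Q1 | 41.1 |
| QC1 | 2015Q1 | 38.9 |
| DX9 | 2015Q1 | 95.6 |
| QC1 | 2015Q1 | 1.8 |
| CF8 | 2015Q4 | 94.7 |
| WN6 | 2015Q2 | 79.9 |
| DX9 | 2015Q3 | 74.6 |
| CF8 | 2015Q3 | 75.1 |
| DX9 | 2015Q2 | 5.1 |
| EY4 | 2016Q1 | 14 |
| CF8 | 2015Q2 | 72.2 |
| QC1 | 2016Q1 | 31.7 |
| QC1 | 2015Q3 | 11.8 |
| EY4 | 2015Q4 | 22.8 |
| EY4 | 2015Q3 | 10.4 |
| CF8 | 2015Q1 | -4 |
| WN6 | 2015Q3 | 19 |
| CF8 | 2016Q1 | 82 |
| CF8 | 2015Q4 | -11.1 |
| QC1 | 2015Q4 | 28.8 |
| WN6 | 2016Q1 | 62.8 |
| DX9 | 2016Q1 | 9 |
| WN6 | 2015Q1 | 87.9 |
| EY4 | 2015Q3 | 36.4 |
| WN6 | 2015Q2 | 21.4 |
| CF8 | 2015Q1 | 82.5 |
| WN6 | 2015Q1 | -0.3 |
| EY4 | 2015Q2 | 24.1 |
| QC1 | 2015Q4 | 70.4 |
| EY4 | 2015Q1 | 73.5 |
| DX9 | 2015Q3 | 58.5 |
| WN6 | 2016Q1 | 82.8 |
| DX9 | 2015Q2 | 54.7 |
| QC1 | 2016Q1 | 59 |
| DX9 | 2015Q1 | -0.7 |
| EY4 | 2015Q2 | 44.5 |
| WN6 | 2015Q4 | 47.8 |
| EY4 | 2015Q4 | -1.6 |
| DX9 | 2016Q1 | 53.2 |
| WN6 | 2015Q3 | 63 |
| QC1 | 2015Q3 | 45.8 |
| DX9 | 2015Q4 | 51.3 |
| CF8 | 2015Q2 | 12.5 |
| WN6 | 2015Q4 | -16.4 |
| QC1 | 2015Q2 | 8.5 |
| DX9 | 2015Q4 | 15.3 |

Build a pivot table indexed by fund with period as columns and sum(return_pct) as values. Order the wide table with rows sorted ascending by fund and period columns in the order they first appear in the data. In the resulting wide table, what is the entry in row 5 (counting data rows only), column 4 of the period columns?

With rows sorted ascending by fund, row 5 is fund=WN6. period columns in first-appearance order: 2015Q3, 2015Q2, 2016Q1, 2015Q1, 2015Q4; column 4 is 2015Q1.
Long rows with fund=WN6, period=2015Q1: 87.9 + -0.3 = 87.6.

87.6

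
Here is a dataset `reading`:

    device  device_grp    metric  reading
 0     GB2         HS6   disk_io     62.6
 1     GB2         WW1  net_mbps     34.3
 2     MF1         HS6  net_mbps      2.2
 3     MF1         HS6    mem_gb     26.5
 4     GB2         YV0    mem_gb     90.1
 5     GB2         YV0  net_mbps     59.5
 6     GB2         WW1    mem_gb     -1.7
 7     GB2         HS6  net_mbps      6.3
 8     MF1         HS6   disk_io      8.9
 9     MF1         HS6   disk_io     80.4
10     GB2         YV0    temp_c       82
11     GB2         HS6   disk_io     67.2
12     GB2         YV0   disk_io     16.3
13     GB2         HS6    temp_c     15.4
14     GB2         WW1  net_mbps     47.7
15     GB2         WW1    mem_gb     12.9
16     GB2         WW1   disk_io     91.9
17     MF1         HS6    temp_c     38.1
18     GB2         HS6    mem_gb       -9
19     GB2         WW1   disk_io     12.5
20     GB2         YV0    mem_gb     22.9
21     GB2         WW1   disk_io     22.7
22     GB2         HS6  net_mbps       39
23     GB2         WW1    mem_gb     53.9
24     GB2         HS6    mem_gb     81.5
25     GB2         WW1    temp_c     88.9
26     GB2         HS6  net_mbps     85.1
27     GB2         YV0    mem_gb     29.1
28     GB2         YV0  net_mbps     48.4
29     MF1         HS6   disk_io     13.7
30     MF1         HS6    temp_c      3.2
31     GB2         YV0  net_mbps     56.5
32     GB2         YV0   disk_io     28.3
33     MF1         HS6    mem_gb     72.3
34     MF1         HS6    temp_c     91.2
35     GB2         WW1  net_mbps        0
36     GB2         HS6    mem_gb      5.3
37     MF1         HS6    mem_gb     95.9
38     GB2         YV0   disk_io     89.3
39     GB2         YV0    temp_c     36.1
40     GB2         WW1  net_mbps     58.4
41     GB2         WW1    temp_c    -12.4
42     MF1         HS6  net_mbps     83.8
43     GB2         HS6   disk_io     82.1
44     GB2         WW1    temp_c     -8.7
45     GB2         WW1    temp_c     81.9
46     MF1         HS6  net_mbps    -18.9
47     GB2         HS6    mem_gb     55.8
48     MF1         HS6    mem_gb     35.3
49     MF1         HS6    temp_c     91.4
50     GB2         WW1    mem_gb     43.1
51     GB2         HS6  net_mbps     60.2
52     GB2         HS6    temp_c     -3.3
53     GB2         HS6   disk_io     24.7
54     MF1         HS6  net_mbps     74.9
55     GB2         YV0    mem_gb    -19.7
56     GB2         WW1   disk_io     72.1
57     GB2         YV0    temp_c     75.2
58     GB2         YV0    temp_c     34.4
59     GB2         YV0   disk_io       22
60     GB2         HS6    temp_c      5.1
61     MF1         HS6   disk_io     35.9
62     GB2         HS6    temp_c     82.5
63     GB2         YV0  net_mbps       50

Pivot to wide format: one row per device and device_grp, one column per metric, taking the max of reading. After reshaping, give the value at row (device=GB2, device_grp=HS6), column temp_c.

Rows with device=GB2, device_grp=HS6 and metric=temp_c: reading values are 15.4, -3.3, 5.1, 82.5.
max(15.4, -3.3, 5.1, 82.5) = 82.5.

82.5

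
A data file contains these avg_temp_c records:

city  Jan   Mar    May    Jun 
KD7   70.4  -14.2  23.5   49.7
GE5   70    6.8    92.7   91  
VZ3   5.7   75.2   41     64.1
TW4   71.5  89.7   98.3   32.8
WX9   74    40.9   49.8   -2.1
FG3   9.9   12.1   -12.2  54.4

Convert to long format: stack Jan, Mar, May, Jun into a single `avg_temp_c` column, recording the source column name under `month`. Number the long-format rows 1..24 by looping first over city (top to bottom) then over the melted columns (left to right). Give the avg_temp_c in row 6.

6.8

24 rows total (6 × 4). Row 6: index ⌊(6-1)/4⌋ = 1 into city → GE5; (6-1) mod 4 = 1 into the melted columns → Mar.
So row 6 is (GE5, Mar, 6.8); avg_temp_c = 6.8.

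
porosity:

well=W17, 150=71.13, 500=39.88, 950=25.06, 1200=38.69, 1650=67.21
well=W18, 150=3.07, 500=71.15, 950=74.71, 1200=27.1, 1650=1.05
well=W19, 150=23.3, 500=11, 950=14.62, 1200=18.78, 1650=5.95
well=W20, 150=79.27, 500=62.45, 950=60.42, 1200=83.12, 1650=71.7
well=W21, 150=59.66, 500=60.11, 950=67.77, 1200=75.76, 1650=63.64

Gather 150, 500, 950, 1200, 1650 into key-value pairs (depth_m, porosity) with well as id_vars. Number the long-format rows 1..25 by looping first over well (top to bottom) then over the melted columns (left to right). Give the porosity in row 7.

25 rows total (5 × 5). Row 7: index ⌊(7-1)/5⌋ = 1 into well → W18; (7-1) mod 5 = 1 into the melted columns → 500.
So row 7 is (W18, 500, 71.15); porosity = 71.15.

71.15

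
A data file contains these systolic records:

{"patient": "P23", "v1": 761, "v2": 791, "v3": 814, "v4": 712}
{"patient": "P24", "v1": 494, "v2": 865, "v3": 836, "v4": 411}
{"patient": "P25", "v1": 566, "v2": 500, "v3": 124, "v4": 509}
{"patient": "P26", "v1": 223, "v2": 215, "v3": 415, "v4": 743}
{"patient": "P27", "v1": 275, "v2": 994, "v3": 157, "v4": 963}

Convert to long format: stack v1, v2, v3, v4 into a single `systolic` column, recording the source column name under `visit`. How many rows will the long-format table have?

20

5 patient values × 4 melted columns = 20 rows.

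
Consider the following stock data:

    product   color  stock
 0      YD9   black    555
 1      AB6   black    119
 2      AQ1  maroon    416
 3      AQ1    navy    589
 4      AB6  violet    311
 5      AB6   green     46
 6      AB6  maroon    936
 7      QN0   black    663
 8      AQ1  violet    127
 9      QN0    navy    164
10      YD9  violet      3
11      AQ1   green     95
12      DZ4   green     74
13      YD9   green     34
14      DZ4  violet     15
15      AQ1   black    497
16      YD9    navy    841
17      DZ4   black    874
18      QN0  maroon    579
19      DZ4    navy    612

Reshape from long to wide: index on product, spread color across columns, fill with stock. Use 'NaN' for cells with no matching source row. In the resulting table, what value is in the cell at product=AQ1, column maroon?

416

The long row with product=AQ1, color=maroon has stock=416.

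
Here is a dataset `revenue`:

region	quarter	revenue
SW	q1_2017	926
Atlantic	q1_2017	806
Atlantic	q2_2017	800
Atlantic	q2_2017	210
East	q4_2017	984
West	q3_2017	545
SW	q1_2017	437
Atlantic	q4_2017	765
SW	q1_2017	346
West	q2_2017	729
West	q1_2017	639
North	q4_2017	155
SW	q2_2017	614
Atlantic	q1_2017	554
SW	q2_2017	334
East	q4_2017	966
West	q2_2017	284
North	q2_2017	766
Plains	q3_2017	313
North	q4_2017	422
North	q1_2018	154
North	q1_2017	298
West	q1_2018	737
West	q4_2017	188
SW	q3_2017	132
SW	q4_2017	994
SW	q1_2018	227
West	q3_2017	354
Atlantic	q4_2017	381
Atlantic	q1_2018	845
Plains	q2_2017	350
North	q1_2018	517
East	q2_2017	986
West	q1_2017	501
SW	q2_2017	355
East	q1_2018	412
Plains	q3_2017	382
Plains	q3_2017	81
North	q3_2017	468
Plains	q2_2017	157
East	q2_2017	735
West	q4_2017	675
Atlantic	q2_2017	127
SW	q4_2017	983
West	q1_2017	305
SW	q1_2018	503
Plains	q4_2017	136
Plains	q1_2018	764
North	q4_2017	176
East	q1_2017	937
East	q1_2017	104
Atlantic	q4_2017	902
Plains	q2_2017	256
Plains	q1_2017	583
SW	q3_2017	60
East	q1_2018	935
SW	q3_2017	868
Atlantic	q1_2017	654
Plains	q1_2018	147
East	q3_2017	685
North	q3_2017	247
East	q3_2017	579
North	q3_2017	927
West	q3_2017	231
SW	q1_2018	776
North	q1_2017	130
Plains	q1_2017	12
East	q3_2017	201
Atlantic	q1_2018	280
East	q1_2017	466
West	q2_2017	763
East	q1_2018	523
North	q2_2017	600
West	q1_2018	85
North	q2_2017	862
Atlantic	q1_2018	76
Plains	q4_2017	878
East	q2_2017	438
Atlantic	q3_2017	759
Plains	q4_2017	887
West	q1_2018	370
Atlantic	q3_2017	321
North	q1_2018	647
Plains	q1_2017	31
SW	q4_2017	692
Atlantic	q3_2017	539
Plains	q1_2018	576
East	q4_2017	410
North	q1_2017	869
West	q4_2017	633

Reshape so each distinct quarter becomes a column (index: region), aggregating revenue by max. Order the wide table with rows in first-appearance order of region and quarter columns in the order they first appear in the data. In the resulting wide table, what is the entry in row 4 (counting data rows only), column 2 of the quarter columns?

763

With rows in first-appearance order of region, row 4 is region=West. quarter columns in first-appearance order: q1_2017, q2_2017, q4_2017, q3_2017, q1_2018; column 2 is q2_2017.
Long rows with region=West, quarter=q2_2017: max(729, 284, 763) = 763.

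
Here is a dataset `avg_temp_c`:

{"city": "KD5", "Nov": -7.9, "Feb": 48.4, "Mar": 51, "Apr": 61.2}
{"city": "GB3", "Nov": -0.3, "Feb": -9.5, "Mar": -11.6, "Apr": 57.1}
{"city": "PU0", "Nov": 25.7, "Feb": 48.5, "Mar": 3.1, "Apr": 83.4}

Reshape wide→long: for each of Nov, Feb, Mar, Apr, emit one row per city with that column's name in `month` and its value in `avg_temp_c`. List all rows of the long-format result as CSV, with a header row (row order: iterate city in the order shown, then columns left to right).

Each (city, column) pair becomes one row: 3 × 4 = 12 rows.
For example, (KD5, Nov) → avg_temp_c=-7.9.

city,month,avg_temp_c
KD5,Nov,-7.9
KD5,Feb,48.4
KD5,Mar,51
KD5,Apr,61.2
GB3,Nov,-0.3
GB3,Feb,-9.5
GB3,Mar,-11.6
GB3,Apr,57.1
PU0,Nov,25.7
PU0,Feb,48.5
PU0,Mar,3.1
PU0,Apr,83.4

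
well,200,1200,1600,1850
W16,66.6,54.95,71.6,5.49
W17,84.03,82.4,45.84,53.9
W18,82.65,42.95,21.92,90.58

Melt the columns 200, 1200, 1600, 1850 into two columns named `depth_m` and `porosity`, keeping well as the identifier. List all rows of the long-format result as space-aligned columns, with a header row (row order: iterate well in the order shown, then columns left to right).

Each (well, column) pair becomes one row: 3 × 4 = 12 rows.
For example, (W16, 200) → porosity=66.6.

well  depth_m  porosity
W16   200      66.6    
W16   1200     54.95   
W16   1600     71.6    
W16   1850     5.49    
W17   200      84.03   
W17   1200     82.4    
W17   1600     45.84   
W17   1850     53.9    
W18   200      82.65   
W18   1200     42.95   
W18   1600     21.92   
W18   1850     90.58   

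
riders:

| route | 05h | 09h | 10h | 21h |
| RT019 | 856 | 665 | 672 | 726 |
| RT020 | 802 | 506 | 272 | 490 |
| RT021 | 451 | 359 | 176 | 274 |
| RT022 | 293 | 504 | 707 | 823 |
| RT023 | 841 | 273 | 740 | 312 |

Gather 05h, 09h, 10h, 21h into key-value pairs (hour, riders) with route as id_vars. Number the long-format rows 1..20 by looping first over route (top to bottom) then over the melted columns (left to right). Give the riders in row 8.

20 rows total (5 × 4). Row 8: index ⌊(8-1)/4⌋ = 1 into route → RT020; (8-1) mod 4 = 3 into the melted columns → 21h.
So row 8 is (RT020, 21h, 490); riders = 490.

490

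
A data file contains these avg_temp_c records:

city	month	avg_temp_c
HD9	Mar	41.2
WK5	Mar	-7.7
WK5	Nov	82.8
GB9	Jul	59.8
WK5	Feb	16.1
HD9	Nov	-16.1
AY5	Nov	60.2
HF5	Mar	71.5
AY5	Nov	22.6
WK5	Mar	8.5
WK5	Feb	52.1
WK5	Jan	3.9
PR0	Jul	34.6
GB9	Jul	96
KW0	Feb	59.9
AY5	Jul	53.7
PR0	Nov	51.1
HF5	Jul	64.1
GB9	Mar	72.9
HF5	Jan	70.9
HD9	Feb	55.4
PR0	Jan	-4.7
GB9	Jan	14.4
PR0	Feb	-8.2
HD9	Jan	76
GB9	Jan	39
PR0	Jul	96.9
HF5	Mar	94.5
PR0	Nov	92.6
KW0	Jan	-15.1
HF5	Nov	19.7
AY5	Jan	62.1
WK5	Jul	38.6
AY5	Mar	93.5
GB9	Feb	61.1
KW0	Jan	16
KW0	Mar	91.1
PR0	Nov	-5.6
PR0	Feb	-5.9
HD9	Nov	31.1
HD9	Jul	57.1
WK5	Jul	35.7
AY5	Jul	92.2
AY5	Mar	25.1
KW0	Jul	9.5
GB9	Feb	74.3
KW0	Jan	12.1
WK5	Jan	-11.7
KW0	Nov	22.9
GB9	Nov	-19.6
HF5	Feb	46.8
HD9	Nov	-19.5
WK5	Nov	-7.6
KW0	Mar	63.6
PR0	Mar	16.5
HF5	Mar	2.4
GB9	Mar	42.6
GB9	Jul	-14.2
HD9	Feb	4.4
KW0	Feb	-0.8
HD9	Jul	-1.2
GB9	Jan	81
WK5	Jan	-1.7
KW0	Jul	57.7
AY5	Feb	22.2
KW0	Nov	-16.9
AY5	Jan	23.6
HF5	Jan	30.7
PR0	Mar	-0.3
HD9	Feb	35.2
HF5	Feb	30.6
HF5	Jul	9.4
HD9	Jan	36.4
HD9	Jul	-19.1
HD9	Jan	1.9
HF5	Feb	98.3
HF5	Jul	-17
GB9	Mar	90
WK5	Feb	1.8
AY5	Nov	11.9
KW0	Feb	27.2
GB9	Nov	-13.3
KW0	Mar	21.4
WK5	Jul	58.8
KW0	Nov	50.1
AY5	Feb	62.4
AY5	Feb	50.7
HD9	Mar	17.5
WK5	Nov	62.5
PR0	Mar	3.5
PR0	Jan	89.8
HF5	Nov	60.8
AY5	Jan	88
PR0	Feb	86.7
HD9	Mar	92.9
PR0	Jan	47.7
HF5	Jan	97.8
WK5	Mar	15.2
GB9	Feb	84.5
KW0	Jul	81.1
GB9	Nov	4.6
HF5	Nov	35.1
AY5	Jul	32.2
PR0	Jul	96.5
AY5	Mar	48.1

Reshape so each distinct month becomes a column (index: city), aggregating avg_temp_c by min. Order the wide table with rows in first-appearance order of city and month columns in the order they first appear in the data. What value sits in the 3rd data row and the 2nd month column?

With rows in first-appearance order of city, row 3 is city=GB9. month columns in first-appearance order: Mar, Nov, Jul, Feb, Jan; column 2 is Nov.
Long rows with city=GB9, month=Nov: min(-19.6, -13.3, 4.6) = -19.6.

-19.6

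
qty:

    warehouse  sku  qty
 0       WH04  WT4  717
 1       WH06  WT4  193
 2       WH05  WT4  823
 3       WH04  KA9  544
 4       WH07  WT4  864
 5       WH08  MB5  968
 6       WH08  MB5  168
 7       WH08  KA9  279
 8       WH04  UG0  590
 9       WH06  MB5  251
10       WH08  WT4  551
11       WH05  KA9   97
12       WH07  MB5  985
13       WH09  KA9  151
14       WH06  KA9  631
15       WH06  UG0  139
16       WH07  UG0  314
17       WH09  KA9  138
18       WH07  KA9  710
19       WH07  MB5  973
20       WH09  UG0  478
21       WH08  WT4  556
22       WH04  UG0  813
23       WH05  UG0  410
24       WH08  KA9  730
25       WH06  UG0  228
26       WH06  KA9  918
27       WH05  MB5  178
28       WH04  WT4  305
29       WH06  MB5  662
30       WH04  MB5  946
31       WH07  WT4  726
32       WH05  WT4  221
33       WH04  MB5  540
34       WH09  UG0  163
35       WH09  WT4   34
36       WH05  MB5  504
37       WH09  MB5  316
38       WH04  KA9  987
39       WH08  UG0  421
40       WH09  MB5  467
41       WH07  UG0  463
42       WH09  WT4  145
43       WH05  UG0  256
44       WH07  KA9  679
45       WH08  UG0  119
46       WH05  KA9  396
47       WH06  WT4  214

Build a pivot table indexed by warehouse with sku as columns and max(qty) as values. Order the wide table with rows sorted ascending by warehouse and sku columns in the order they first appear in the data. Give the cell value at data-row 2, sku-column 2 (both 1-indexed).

With rows sorted ascending by warehouse, row 2 is warehouse=WH05. sku columns in first-appearance order: WT4, KA9, MB5, UG0; column 2 is KA9.
Long rows with warehouse=WH05, sku=KA9: max(97, 396) = 396.

396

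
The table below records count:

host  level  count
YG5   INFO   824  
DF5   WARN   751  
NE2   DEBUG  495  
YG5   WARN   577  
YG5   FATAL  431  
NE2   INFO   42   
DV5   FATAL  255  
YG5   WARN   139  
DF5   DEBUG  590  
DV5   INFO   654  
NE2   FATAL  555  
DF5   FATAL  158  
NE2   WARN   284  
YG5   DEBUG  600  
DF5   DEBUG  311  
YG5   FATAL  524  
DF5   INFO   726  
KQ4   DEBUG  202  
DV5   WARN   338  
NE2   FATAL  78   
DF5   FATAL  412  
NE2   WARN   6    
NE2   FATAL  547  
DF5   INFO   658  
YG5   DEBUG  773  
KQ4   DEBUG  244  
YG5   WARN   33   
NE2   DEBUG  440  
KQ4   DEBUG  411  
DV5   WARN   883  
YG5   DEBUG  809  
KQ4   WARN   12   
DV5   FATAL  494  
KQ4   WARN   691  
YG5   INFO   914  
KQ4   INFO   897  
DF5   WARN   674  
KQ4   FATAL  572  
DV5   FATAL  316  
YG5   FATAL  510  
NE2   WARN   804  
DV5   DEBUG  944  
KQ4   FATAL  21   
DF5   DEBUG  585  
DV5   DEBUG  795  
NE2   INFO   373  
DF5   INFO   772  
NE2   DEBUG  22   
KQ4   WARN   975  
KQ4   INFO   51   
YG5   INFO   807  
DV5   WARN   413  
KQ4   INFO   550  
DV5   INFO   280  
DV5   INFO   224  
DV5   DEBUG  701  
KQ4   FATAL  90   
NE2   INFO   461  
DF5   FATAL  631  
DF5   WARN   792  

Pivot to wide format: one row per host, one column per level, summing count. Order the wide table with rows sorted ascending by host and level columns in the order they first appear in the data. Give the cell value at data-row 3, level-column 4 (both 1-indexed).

683

With rows sorted ascending by host, row 3 is host=KQ4. level columns in first-appearance order: INFO, WARN, DEBUG, FATAL; column 4 is FATAL.
Long rows with host=KQ4, level=FATAL: 572 + 21 + 90 = 683.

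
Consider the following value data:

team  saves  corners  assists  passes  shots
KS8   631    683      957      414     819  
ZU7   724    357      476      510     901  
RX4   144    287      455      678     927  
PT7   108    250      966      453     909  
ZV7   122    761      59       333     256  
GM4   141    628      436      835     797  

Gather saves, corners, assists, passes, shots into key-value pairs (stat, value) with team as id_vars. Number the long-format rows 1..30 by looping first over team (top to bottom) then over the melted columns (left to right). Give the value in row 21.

122

30 rows total (6 × 5). Row 21: index ⌊(21-1)/5⌋ = 4 into team → ZV7; (21-1) mod 5 = 0 into the melted columns → saves.
So row 21 is (ZV7, saves, 122); value = 122.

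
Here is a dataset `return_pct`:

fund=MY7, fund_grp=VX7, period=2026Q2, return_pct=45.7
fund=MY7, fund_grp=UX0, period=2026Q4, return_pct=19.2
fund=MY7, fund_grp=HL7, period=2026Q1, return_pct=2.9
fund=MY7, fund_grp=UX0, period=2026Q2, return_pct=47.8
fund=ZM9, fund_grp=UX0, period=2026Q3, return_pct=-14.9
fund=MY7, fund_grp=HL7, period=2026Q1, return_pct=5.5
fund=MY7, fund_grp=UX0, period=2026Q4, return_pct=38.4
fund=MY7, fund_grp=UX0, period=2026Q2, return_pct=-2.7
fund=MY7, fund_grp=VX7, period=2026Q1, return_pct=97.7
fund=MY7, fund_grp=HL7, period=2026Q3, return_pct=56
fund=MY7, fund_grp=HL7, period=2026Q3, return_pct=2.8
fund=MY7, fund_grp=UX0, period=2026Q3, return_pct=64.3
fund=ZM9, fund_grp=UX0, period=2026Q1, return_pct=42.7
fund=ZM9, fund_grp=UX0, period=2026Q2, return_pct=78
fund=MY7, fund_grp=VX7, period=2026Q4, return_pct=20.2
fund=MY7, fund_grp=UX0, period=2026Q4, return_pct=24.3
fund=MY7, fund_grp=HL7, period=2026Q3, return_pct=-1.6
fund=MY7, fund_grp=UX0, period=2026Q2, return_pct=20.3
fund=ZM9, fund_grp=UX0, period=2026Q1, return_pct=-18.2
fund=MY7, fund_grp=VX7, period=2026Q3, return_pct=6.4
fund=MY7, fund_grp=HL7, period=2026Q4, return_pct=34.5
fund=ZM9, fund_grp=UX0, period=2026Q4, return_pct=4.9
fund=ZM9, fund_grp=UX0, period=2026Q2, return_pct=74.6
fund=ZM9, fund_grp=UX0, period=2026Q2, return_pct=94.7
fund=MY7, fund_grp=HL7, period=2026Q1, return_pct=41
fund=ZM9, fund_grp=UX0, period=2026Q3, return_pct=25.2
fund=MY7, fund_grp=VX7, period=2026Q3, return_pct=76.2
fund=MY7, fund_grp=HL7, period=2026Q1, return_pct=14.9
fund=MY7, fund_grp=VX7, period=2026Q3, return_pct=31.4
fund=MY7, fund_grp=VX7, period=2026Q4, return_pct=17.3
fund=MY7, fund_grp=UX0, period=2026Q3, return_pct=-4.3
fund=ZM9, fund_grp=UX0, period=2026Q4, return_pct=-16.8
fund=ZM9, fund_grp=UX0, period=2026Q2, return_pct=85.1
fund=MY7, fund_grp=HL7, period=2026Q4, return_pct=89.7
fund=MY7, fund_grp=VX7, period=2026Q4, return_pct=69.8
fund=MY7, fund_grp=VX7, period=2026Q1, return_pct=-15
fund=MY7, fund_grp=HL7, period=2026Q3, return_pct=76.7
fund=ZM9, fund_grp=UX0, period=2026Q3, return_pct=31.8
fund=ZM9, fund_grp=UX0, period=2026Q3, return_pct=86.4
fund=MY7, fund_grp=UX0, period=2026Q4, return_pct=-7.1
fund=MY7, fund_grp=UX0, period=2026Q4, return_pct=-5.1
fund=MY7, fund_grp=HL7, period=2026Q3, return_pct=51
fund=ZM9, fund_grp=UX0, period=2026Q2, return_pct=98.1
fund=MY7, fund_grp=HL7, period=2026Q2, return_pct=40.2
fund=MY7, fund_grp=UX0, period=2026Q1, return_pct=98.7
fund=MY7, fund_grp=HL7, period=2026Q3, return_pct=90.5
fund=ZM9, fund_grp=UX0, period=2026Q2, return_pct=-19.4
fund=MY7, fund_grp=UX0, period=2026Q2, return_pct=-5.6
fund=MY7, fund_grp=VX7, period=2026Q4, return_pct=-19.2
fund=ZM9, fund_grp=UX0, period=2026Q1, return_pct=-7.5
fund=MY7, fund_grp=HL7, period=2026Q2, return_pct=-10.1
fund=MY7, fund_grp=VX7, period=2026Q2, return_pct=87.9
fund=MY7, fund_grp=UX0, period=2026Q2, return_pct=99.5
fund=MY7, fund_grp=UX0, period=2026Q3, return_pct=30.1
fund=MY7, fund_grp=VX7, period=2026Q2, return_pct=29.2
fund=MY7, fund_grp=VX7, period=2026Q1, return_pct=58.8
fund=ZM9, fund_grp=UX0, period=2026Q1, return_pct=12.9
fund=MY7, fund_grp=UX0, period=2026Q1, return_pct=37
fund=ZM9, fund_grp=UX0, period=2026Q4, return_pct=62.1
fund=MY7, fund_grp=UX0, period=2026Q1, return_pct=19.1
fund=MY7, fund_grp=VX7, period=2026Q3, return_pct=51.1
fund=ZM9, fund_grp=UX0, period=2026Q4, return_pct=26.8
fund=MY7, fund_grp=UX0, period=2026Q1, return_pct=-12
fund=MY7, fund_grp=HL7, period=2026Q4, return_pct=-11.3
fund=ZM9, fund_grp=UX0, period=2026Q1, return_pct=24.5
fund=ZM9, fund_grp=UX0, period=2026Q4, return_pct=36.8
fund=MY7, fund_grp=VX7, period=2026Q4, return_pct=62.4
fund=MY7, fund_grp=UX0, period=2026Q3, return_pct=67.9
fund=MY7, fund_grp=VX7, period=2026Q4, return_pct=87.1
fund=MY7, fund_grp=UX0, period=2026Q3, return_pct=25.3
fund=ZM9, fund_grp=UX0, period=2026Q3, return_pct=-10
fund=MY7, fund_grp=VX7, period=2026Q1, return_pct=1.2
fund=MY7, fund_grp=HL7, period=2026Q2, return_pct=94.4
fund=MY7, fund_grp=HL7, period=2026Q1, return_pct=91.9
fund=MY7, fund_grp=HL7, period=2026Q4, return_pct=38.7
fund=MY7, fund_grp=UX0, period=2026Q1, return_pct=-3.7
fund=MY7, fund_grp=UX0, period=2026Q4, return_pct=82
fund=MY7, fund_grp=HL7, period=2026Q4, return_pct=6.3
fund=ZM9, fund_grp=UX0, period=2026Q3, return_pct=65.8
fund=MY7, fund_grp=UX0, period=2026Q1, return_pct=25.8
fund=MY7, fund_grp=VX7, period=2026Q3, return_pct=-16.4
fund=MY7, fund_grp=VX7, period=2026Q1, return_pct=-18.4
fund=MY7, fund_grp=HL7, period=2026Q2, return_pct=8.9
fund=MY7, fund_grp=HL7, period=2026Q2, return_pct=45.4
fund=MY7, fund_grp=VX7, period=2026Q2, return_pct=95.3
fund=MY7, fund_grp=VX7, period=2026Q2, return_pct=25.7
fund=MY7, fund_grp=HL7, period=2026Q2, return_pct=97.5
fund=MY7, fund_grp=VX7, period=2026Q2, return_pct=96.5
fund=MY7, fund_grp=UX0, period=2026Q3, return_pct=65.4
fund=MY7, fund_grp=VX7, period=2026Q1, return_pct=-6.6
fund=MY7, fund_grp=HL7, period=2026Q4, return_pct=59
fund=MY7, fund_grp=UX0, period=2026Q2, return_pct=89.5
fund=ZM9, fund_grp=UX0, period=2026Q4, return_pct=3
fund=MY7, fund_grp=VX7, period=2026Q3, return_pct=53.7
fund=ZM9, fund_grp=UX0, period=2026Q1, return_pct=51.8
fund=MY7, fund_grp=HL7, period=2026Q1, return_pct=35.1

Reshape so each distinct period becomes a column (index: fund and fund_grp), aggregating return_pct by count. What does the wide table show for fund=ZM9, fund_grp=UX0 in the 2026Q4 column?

Rows with fund=ZM9, fund_grp=UX0 and period=2026Q4: return_pct values are 4.9, -16.8, 62.1, 26.8, 36.8, 3.
6 rows match — count = 6.

6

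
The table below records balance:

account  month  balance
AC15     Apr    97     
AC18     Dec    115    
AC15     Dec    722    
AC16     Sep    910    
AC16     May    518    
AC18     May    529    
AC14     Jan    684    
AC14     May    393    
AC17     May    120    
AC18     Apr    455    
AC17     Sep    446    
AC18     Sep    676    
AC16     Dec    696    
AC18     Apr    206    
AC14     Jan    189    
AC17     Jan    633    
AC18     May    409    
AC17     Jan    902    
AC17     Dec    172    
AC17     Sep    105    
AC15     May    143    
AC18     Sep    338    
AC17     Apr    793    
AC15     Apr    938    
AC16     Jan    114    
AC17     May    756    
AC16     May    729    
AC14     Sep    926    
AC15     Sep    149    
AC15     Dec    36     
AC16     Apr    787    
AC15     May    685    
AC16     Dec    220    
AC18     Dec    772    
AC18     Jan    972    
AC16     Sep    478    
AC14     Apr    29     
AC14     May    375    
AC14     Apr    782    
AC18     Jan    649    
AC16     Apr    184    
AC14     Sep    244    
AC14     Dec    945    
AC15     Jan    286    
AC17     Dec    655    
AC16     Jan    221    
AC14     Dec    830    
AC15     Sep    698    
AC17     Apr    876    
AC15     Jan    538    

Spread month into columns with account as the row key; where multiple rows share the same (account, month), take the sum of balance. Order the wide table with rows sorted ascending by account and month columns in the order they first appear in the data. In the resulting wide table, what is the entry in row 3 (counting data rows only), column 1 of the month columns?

With rows sorted ascending by account, row 3 is account=AC16. month columns in first-appearance order: Apr, Dec, Sep, May, Jan; column 1 is Apr.
Long rows with account=AC16, month=Apr: 787 + 184 = 971.

971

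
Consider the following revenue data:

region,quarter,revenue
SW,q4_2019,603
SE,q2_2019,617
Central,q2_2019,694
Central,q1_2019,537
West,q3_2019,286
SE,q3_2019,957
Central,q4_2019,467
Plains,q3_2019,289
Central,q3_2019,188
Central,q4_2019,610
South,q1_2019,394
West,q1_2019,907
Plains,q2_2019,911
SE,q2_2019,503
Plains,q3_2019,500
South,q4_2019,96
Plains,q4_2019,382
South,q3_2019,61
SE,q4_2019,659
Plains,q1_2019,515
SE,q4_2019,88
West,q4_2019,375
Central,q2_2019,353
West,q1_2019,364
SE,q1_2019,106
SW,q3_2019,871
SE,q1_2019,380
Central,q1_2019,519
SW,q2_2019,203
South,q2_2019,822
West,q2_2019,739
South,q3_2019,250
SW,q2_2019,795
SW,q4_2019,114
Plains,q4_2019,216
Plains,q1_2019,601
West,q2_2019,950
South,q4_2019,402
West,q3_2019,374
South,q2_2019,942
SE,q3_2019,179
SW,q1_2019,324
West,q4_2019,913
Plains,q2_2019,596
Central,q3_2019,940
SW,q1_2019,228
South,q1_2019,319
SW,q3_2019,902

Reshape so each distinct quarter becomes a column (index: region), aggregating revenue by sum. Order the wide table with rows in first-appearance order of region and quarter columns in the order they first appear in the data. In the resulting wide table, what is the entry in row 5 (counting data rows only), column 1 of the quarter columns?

With rows in first-appearance order of region, row 5 is region=Plains. quarter columns in first-appearance order: q4_2019, q2_2019, q1_2019, q3_2019; column 1 is q4_2019.
Long rows with region=Plains, quarter=q4_2019: 382 + 216 = 598.

598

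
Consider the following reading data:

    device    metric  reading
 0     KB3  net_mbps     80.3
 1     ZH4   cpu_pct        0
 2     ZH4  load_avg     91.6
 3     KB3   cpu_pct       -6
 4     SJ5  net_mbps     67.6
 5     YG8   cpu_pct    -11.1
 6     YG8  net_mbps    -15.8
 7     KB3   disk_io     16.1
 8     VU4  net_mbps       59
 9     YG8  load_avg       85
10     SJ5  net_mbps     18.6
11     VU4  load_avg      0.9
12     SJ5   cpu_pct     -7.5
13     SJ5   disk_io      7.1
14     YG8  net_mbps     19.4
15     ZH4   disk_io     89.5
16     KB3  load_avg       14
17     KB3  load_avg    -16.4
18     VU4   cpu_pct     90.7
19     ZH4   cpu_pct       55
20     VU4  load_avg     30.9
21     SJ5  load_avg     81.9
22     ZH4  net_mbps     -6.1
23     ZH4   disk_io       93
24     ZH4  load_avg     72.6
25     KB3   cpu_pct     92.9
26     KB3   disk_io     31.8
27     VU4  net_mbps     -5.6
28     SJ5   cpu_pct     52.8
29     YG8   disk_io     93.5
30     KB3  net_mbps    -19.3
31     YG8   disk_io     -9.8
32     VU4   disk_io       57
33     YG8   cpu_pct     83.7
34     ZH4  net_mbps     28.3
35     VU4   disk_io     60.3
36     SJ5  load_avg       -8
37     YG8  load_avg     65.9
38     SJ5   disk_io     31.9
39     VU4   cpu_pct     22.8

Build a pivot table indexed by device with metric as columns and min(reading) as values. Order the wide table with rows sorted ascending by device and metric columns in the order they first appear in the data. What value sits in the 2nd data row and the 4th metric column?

With rows sorted ascending by device, row 2 is device=SJ5. metric columns in first-appearance order: net_mbps, cpu_pct, load_avg, disk_io; column 4 is disk_io.
Long rows with device=SJ5, metric=disk_io: min(7.1, 31.9) = 7.1.

7.1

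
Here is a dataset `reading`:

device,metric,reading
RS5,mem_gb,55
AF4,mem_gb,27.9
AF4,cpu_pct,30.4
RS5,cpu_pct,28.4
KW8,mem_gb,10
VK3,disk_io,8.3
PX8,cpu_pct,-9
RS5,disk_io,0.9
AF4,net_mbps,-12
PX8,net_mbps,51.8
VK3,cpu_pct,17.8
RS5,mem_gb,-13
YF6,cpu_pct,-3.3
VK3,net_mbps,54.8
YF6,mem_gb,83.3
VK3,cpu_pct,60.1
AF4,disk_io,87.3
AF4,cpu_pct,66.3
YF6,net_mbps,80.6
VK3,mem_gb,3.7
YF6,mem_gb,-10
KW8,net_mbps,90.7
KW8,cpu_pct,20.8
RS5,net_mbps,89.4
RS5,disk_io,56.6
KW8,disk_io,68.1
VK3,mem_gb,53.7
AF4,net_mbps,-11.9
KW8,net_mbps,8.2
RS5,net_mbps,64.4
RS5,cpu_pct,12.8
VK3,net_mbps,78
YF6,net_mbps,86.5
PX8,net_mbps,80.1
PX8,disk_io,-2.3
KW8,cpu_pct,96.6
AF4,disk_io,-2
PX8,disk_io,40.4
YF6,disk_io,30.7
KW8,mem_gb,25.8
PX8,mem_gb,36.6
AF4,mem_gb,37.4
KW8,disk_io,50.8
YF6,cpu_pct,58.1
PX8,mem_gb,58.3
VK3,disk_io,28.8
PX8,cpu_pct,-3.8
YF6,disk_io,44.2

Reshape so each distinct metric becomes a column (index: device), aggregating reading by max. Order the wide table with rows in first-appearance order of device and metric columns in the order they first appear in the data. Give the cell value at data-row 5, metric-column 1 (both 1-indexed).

58.3

With rows in first-appearance order of device, row 5 is device=PX8. metric columns in first-appearance order: mem_gb, cpu_pct, disk_io, net_mbps; column 1 is mem_gb.
Long rows with device=PX8, metric=mem_gb: max(36.6, 58.3) = 58.3.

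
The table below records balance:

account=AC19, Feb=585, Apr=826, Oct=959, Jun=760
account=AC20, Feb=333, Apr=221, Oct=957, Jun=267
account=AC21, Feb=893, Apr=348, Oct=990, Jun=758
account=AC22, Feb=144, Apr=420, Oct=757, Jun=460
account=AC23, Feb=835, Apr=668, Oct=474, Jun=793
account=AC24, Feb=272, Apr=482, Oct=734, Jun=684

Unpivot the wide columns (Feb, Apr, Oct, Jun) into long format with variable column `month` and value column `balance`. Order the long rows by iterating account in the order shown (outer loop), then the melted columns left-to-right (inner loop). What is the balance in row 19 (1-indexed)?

474

24 rows total (6 × 4). Row 19: index ⌊(19-1)/4⌋ = 4 into account → AC23; (19-1) mod 4 = 2 into the melted columns → Oct.
So row 19 is (AC23, Oct, 474); balance = 474.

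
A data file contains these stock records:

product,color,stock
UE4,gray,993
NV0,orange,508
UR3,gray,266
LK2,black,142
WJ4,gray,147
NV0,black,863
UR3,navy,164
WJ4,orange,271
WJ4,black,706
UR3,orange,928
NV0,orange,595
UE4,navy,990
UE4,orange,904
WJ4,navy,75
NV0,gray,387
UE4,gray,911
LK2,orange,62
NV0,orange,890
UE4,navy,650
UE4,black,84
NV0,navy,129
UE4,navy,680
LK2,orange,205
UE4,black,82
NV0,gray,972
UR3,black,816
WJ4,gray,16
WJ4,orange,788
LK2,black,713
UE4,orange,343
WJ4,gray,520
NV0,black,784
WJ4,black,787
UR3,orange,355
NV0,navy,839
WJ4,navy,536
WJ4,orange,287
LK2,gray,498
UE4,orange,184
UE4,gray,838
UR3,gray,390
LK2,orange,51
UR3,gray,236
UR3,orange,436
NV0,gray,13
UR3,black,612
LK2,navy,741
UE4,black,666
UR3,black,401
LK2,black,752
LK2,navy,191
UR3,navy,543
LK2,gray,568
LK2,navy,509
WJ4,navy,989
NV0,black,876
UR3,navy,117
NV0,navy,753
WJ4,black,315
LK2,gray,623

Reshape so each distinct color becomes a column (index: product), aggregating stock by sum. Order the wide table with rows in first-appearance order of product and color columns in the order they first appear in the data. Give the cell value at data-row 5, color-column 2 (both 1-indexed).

1346

With rows in first-appearance order of product, row 5 is product=WJ4. color columns in first-appearance order: gray, orange, black, navy; column 2 is orange.
Long rows with product=WJ4, color=orange: 271 + 788 + 287 = 1346.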